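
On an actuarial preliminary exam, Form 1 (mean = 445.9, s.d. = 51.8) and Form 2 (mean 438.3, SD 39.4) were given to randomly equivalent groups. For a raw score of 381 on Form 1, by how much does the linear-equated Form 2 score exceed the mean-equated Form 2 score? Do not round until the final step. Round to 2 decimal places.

Mean-equated: 381 + (438.3 − 445.9) = 373.40
Linear-equated: (39.4/51.8)(381 − 445.9) + 438.3 = 388.936
Difference = 388.936 − 373.40 = 15.54

15.54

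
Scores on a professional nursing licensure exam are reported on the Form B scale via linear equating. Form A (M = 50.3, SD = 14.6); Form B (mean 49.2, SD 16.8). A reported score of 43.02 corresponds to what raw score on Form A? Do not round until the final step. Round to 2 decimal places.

Invert y = (SD_Y/SD_X)(x − M_X) + M_Y:
x = (SD_X/SD_Y)(y − M_Y) + M_X = (14.6/16.8)(43.02 − 49.2) + 50.3
x = 0.869048 × -6.180 + 50.3 = 44.93

44.93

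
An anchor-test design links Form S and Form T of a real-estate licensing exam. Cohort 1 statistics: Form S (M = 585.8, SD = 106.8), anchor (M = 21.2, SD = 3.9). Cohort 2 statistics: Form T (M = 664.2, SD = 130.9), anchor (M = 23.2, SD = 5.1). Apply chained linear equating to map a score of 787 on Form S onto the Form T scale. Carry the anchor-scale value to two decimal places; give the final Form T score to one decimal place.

Form S → anchor (Cohort 1): v = (3.9/106.8)(787 − 585.8) + 21.2 = 28.55
anchor → Form T (Cohort 2): y = (130.9/5.1)(28.55 − 23.2) + 664.2 = 801.5

801.5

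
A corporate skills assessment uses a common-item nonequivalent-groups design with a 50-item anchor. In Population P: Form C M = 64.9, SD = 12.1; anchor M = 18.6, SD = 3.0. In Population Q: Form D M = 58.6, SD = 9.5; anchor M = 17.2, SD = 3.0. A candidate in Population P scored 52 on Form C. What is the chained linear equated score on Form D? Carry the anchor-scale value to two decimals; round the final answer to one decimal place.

Form C → anchor (Population P): v = (3.0/12.1)(52 − 64.9) + 18.6 = 15.40
anchor → Form D (Population Q): y = (9.5/3.0)(15.40 − 17.2) + 58.6 = 52.9

52.9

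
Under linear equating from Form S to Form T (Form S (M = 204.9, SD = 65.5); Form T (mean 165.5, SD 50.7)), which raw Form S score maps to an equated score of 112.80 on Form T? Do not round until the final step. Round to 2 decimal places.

136.82

Invert y = (SD_Y/SD_X)(x − M_X) + M_Y:
x = (SD_X/SD_Y)(y − M_Y) + M_X = (65.5/50.7)(112.80 − 165.5) + 204.9
x = 1.291913 × -52.700 + 204.9 = 136.82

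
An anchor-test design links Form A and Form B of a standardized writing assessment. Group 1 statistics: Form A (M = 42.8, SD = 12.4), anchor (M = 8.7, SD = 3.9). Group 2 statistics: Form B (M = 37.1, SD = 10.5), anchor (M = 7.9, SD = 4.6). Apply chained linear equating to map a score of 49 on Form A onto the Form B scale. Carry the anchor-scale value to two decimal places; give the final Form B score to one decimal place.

Form A → anchor (Group 1): v = (3.9/12.4)(49 − 42.8) + 8.7 = 10.65
anchor → Form B (Group 2): y = (10.5/4.6)(10.65 − 7.9) + 37.1 = 43.4

43.4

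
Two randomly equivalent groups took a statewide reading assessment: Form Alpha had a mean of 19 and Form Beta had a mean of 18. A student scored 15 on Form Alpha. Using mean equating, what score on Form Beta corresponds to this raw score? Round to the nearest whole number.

Mean equating: y = x + (M_Y − M_X) = 15 + (18 − 19) = 14

14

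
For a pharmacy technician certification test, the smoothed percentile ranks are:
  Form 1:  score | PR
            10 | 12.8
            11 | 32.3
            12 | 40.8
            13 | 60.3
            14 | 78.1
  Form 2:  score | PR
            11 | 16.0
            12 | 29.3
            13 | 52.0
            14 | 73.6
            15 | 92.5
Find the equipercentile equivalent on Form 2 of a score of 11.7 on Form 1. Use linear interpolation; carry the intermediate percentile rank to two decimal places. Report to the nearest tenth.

PR of 11.7 on Form 1: 32.3 + (11.7 − 11)/(12 − 11) × (40.8 − 32.3) = 38.25
On Form 2, PR 38.25 falls between score 12 (PR 29.3) and 13 (PR 52.0).
Interpolate: 12 + (38.25 − 29.3)/(52.0 − 29.3) × (13 − 12) = 12.4

12.4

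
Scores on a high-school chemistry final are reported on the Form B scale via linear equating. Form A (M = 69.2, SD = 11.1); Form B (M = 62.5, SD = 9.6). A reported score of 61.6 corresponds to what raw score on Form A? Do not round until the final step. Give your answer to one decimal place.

68.2

Invert y = (SD_Y/SD_X)(x − M_X) + M_Y:
x = (SD_X/SD_Y)(y − M_Y) + M_X = (11.1/9.6)(61.6 − 62.5) + 69.2
x = 1.156250 × -0.900 + 69.2 = 68.2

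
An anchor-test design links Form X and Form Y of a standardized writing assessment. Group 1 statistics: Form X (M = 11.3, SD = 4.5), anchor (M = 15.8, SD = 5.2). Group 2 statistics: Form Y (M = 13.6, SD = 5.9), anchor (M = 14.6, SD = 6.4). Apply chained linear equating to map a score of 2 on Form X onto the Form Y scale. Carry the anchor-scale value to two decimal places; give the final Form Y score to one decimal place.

Form X → anchor (Group 1): v = (5.2/4.5)(2 − 11.3) + 15.8 = 5.05
anchor → Form Y (Group 2): y = (5.9/6.4)(5.05 − 14.6) + 13.6 = 4.8

4.8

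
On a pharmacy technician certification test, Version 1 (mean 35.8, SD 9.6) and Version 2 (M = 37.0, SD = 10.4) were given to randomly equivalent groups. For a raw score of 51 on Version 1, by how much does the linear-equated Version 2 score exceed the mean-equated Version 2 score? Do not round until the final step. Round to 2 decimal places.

Mean-equated: 51 + (37.0 − 35.8) = 52.20
Linear-equated: (10.4/9.6)(51 − 35.8) + 37.0 = 53.467
Difference = 53.467 − 52.20 = 1.27

1.27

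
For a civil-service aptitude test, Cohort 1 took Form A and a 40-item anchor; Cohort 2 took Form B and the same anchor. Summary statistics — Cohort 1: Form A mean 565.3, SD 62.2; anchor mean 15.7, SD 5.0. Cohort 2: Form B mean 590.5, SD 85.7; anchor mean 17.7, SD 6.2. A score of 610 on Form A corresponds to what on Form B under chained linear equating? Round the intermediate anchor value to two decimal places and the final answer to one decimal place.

Form A → anchor (Cohort 1): v = (5.0/62.2)(610 − 565.3) + 15.7 = 19.29
anchor → Form B (Cohort 2): y = (85.7/6.2)(19.29 − 17.7) + 590.5 = 612.5

612.5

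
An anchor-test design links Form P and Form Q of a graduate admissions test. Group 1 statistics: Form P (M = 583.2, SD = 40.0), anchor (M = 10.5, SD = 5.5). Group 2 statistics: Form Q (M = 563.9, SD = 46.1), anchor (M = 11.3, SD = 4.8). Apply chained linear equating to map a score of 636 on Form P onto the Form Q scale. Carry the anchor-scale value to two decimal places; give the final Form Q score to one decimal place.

Form P → anchor (Group 1): v = (5.5/40.0)(636 − 583.2) + 10.5 = 17.76
anchor → Form Q (Group 2): y = (46.1/4.8)(17.76 − 11.3) + 563.9 = 625.9

625.9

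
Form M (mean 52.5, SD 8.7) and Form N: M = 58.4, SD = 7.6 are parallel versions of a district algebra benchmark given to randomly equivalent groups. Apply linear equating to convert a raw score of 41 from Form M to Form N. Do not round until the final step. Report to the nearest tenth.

48.4

Linear equating: y = (SD_Y/SD_X)(x − M_X) + M_Y
y = (7.6/8.7)(41 − 52.5) + 58.4
y = 0.873563 × -11.5 + 58.4 = -10.0460 + 58.4 = 48.4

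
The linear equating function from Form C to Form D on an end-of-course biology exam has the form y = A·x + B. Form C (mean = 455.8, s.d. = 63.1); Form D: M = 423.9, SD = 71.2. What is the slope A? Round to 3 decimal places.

1.128

A = SD_Y / SD_X = 71.2 / 63.1 = 1.128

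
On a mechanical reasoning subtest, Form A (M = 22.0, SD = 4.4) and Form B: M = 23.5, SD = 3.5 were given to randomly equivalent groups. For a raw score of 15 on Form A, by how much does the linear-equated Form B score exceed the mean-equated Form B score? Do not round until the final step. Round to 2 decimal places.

1.43

Mean-equated: 15 + (23.5 − 22.0) = 16.50
Linear-equated: (3.5/4.4)(15 − 22.0) + 23.5 = 17.932
Difference = 17.932 − 16.50 = 1.43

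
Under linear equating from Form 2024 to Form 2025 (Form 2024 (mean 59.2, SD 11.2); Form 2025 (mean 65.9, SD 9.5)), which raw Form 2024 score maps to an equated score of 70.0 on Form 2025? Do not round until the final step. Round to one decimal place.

Invert y = (SD_Y/SD_X)(x − M_X) + M_Y:
x = (SD_X/SD_Y)(y − M_Y) + M_X = (11.2/9.5)(70.0 − 65.9) + 59.2
x = 1.178947 × 4.100 + 59.2 = 64.0

64.0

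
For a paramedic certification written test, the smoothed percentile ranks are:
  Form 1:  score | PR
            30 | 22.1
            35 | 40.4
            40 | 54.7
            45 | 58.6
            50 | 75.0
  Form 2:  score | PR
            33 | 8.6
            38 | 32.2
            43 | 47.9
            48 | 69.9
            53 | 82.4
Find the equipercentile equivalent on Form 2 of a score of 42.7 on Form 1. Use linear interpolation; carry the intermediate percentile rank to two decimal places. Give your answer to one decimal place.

45.0

PR of 42.7 on Form 1: 54.7 + (42.7 − 40)/(45 − 40) × (58.6 − 54.7) = 56.81
On Form 2, PR 56.81 falls between score 43 (PR 47.9) and 48 (PR 69.9).
Interpolate: 43 + (56.81 − 47.9)/(69.9 − 47.9) × (48 − 43) = 45.0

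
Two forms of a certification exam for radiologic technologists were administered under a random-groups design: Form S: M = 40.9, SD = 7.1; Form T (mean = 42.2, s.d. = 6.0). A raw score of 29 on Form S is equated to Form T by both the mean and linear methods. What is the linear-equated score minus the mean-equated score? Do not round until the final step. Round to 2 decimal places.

1.84

Mean-equated: 29 + (42.2 − 40.9) = 30.30
Linear-equated: (6.0/7.1)(29 − 40.9) + 42.2 = 32.144
Difference = 32.144 − 30.30 = 1.84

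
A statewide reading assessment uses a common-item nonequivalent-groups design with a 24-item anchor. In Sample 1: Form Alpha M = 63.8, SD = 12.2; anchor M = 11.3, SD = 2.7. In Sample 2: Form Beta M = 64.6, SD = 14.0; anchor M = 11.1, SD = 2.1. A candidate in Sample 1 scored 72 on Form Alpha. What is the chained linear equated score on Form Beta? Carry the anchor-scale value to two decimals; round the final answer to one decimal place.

78.0

Form Alpha → anchor (Sample 1): v = (2.7/12.2)(72 − 63.8) + 11.3 = 13.11
anchor → Form Beta (Sample 2): y = (14.0/2.1)(13.11 − 11.1) + 64.6 = 78.0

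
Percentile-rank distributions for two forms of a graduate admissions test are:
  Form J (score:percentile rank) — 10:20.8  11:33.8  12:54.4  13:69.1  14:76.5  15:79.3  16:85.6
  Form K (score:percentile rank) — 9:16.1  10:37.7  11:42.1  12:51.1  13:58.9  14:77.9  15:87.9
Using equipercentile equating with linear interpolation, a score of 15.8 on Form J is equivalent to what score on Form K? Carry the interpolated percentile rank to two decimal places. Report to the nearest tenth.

14.6

PR of 15.8 on Form J: 79.3 + (15.8 − 15)/(16 − 15) × (85.6 − 79.3) = 84.34
On Form K, PR 84.34 falls between score 14 (PR 77.9) and 15 (PR 87.9).
Interpolate: 14 + (84.34 − 77.9)/(87.9 − 77.9) × (15 − 14) = 14.6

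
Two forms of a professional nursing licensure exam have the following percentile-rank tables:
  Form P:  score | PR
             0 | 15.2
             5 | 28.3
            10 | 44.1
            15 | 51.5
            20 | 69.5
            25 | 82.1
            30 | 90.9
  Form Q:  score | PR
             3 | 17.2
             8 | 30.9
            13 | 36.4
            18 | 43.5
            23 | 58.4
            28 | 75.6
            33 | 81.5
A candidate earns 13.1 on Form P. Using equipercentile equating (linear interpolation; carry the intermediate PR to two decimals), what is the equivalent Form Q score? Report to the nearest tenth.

19.7

PR of 13.1 on Form P: 44.1 + (13.1 − 10)/(15 − 10) × (51.5 − 44.1) = 48.69
On Form Q, PR 48.69 falls between score 18 (PR 43.5) and 23 (PR 58.4).
Interpolate: 18 + (48.69 − 43.5)/(58.4 − 43.5) × (23 − 18) = 19.7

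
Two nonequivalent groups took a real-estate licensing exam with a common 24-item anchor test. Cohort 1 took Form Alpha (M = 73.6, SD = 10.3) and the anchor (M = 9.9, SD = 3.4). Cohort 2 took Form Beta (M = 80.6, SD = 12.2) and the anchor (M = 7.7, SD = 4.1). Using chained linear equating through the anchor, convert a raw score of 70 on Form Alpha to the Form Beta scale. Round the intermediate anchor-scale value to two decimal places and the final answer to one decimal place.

Form Alpha → anchor (Cohort 1): v = (3.4/10.3)(70 − 73.6) + 9.9 = 8.71
anchor → Form Beta (Cohort 2): y = (12.2/4.1)(8.71 − 7.7) + 80.6 = 83.6

83.6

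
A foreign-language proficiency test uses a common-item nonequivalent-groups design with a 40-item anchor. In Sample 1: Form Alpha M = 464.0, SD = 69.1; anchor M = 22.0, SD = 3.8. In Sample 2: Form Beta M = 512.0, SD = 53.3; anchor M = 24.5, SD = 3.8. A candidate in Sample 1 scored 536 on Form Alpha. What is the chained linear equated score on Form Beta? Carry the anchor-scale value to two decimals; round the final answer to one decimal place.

Form Alpha → anchor (Sample 1): v = (3.8/69.1)(536 − 464.0) + 22.0 = 25.96
anchor → Form Beta (Sample 2): y = (53.3/3.8)(25.96 − 24.5) + 512.0 = 532.5

532.5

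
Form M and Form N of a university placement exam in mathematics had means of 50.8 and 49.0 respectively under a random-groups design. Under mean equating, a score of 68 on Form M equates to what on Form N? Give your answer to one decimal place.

Mean equating: y = x + (M_Y − M_X) = 68 + (49.0 − 50.8) = 66.2

66.2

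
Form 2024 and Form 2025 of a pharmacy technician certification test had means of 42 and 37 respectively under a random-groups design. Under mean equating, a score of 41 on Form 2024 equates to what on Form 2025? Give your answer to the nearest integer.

36

Mean equating: y = x + (M_Y − M_X) = 41 + (37 − 42) = 36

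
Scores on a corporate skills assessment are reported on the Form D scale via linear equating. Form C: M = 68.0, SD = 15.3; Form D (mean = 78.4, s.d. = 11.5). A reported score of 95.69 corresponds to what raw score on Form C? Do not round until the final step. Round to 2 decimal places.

Invert y = (SD_Y/SD_X)(x − M_X) + M_Y:
x = (SD_X/SD_Y)(y − M_Y) + M_X = (15.3/11.5)(95.69 − 78.4) + 68.0
x = 1.330435 × 17.290 + 68.0 = 91.00

91.00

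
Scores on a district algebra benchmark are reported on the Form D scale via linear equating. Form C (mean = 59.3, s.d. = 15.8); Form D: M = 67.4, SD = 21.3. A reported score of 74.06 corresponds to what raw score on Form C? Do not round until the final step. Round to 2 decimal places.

Invert y = (SD_Y/SD_X)(x − M_X) + M_Y:
x = (SD_X/SD_Y)(y − M_Y) + M_X = (15.8/21.3)(74.06 − 67.4) + 59.3
x = 0.741784 × 6.660 + 59.3 = 64.24

64.24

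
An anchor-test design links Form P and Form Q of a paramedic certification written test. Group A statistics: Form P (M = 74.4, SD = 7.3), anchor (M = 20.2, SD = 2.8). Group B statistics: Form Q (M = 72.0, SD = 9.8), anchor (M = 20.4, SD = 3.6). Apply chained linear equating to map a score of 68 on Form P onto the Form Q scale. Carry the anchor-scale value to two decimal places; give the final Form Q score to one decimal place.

64.8

Form P → anchor (Group A): v = (2.8/7.3)(68 − 74.4) + 20.2 = 17.75
anchor → Form Q (Group B): y = (9.8/3.6)(17.75 − 20.4) + 72.0 = 64.8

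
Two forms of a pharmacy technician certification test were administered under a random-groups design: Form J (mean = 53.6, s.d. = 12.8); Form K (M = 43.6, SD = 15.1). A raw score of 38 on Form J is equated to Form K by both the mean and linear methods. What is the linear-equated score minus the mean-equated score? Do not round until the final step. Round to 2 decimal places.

-2.80

Mean-equated: 38 + (43.6 − 53.6) = 28.00
Linear-equated: (15.1/12.8)(38 − 53.6) + 43.6 = 25.197
Difference = 25.197 − 28.00 = -2.80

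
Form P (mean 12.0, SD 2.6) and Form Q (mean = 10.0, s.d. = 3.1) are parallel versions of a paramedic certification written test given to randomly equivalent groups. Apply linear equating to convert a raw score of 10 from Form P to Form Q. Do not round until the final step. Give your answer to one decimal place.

7.6

Linear equating: y = (SD_Y/SD_X)(x − M_X) + M_Y
y = (3.1/2.6)(10 − 12.0) + 10.0
y = 1.192308 × -2.0 + 10.0 = -2.3846 + 10.0 = 7.6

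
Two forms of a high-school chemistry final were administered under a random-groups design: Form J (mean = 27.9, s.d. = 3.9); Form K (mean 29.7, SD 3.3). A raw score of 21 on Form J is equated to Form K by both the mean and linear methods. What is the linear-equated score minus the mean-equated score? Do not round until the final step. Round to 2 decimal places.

Mean-equated: 21 + (29.7 − 27.9) = 22.80
Linear-equated: (3.3/3.9)(21 − 27.9) + 29.7 = 23.862
Difference = 23.862 − 22.80 = 1.06

1.06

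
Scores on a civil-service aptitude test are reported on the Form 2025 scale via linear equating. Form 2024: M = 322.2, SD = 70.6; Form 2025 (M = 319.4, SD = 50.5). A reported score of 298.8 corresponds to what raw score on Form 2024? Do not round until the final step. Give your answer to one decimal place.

Invert y = (SD_Y/SD_X)(x − M_X) + M_Y:
x = (SD_X/SD_Y)(y − M_Y) + M_X = (70.6/50.5)(298.8 − 319.4) + 322.2
x = 1.398020 × -20.600 + 322.2 = 293.4

293.4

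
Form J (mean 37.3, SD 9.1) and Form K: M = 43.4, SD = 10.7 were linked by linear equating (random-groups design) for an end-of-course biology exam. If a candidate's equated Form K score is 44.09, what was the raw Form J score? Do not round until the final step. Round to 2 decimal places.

37.89

Invert y = (SD_Y/SD_X)(x − M_X) + M_Y:
x = (SD_X/SD_Y)(y − M_Y) + M_X = (9.1/10.7)(44.09 − 43.4) + 37.3
x = 0.850467 × 0.690 + 37.3 = 37.89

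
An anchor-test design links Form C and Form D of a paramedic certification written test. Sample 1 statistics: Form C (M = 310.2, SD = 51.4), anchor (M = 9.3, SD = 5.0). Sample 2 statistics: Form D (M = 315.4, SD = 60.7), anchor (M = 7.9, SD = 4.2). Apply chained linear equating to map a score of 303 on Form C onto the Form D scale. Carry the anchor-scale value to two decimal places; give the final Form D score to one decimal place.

325.5

Form C → anchor (Sample 1): v = (5.0/51.4)(303 − 310.2) + 9.3 = 8.60
anchor → Form D (Sample 2): y = (60.7/4.2)(8.60 − 7.9) + 315.4 = 325.5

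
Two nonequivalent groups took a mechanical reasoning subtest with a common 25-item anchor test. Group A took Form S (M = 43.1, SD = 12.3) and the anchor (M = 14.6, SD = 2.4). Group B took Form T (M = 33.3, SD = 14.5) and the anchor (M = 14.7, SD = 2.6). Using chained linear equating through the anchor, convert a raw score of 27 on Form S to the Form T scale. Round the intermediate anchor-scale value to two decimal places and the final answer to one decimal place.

15.2

Form S → anchor (Group A): v = (2.4/12.3)(27 − 43.1) + 14.6 = 11.46
anchor → Form T (Group B): y = (14.5/2.6)(11.46 − 14.7) + 33.3 = 15.2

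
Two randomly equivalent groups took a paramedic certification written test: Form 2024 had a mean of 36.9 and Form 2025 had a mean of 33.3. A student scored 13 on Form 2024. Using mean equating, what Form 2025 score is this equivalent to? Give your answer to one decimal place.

Mean equating: y = x + (M_Y − M_X) = 13 + (33.3 − 36.9) = 9.4

9.4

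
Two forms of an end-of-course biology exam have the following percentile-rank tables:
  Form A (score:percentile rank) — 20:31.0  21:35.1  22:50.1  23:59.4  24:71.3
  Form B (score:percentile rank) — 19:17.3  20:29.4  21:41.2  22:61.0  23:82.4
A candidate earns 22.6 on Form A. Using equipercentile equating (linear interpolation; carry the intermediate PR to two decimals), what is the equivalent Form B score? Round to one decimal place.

21.7

PR of 22.6 on Form A: 50.1 + (22.6 − 22)/(23 − 22) × (59.4 − 50.1) = 55.68
On Form B, PR 55.68 falls between score 21 (PR 41.2) and 22 (PR 61.0).
Interpolate: 21 + (55.68 − 41.2)/(61.0 − 41.2) × (22 − 21) = 21.7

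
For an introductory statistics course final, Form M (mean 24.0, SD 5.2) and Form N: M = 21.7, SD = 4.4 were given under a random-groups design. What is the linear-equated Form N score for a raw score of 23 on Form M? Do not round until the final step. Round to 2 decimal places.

20.85

Linear equating: y = (SD_Y/SD_X)(x − M_X) + M_Y
y = (4.4/5.2)(23 − 24.0) + 21.7
y = 0.846154 × -1.0 + 21.7 = -0.8462 + 21.7 = 20.85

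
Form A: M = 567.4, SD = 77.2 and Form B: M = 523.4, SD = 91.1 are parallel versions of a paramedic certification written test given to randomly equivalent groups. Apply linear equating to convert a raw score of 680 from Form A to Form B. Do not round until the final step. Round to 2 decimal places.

656.27

Linear equating: y = (SD_Y/SD_X)(x − M_X) + M_Y
y = (91.1/77.2)(680 − 567.4) + 523.4
y = 1.180052 × 112.6 + 523.4 = 132.8738 + 523.4 = 656.27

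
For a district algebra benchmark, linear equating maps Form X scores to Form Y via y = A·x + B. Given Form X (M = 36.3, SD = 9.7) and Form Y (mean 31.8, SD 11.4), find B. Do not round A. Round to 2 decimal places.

-10.86

A = SD_Y / SD_X = 11.4 / 9.7 = 1.175258
B = M_Y − A·M_X = 31.8 − 1.175258 × 36.3 = -10.86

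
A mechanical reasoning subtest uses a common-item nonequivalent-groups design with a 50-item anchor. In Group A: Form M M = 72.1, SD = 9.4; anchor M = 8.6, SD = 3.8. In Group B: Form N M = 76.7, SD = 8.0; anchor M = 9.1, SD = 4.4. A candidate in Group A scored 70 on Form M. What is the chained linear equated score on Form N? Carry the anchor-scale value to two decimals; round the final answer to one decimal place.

74.2

Form M → anchor (Group A): v = (3.8/9.4)(70 − 72.1) + 8.6 = 7.75
anchor → Form N (Group B): y = (8.0/4.4)(7.75 − 9.1) + 76.7 = 74.2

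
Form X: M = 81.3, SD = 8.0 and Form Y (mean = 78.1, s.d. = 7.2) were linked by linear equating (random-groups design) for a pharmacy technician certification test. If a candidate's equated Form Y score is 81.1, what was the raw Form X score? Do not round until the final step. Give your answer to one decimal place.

Invert y = (SD_Y/SD_X)(x − M_X) + M_Y:
x = (SD_X/SD_Y)(y − M_Y) + M_X = (8.0/7.2)(81.1 − 78.1) + 81.3
x = 1.111111 × 3.000 + 81.3 = 84.6

84.6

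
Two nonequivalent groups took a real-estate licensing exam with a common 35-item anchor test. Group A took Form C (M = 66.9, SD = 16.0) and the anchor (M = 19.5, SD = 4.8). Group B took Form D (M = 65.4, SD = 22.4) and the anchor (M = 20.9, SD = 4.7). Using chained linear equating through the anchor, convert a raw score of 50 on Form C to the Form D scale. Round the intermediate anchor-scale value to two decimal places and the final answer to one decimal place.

34.6

Form C → anchor (Group A): v = (4.8/16.0)(50 − 66.9) + 19.5 = 14.43
anchor → Form D (Group B): y = (22.4/4.7)(14.43 − 20.9) + 65.4 = 34.6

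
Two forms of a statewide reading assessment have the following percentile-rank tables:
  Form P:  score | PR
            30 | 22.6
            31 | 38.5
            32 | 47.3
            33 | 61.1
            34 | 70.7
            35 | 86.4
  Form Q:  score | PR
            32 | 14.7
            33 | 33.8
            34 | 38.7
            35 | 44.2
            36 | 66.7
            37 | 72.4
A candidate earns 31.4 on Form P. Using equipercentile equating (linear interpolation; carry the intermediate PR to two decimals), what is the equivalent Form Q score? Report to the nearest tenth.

34.6

PR of 31.4 on Form P: 38.5 + (31.4 − 31)/(32 − 31) × (47.3 − 38.5) = 42.02
On Form Q, PR 42.02 falls between score 34 (PR 38.7) and 35 (PR 44.2).
Interpolate: 34 + (42.02 − 38.7)/(44.2 − 38.7) × (35 − 34) = 34.6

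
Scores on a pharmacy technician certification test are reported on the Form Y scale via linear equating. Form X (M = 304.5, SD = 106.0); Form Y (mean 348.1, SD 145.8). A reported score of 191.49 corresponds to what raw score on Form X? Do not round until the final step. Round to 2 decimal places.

Invert y = (SD_Y/SD_X)(x − M_X) + M_Y:
x = (SD_X/SD_Y)(y − M_Y) + M_X = (106.0/145.8)(191.49 − 348.1) + 304.5
x = 0.727023 × -156.610 + 304.5 = 190.64

190.64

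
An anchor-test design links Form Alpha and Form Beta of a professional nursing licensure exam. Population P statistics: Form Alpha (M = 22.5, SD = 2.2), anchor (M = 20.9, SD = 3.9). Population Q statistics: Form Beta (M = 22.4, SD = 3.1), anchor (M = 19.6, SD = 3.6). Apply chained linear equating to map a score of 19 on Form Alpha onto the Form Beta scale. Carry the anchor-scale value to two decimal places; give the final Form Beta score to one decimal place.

Form Alpha → anchor (Population P): v = (3.9/2.2)(19 − 22.5) + 20.9 = 14.70
anchor → Form Beta (Population Q): y = (3.1/3.6)(14.70 − 19.6) + 22.4 = 18.2

18.2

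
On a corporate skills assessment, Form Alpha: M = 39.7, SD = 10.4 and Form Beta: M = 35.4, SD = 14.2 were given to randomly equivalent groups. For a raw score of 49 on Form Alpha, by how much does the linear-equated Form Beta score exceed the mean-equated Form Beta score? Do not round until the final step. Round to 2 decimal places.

Mean-equated: 49 + (35.4 − 39.7) = 44.70
Linear-equated: (14.2/10.4)(49 − 39.7) + 35.4 = 48.098
Difference = 48.098 − 44.70 = 3.40

3.40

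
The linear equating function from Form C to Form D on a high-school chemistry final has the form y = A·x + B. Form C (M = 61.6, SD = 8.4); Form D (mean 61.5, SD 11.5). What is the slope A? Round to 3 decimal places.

1.369

A = SD_Y / SD_X = 11.5 / 8.4 = 1.369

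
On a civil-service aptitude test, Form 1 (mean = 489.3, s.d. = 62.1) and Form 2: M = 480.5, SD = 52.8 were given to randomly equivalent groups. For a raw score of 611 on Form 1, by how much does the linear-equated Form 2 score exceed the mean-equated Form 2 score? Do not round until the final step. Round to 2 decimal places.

Mean-equated: 611 + (480.5 − 489.3) = 602.20
Linear-equated: (52.8/62.1)(611 − 489.3) + 480.5 = 583.974
Difference = 583.974 − 602.20 = -18.23

-18.23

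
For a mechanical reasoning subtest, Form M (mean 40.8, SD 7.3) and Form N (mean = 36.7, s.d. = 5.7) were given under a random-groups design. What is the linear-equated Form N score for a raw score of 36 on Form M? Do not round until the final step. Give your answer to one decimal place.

33.0

Linear equating: y = (SD_Y/SD_X)(x − M_X) + M_Y
y = (5.7/7.3)(36 − 40.8) + 36.7
y = 0.780822 × -4.8 + 36.7 = -3.7479 + 36.7 = 33.0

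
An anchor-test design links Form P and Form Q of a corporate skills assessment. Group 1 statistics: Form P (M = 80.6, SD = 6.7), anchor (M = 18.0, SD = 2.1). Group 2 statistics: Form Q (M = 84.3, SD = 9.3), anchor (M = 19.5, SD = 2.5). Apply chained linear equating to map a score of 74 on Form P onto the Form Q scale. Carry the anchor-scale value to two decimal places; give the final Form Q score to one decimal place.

71.0

Form P → anchor (Group 1): v = (2.1/6.7)(74 − 80.6) + 18.0 = 15.93
anchor → Form Q (Group 2): y = (9.3/2.5)(15.93 − 19.5) + 84.3 = 71.0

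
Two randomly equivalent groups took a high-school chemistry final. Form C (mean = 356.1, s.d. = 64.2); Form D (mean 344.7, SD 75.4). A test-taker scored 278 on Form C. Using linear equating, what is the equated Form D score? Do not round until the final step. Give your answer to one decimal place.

Linear equating: y = (SD_Y/SD_X)(x − M_X) + M_Y
y = (75.4/64.2)(278 − 356.1) + 344.7
y = 1.174455 × -78.1 + 344.7 = -91.7249 + 344.7 = 253.0

253.0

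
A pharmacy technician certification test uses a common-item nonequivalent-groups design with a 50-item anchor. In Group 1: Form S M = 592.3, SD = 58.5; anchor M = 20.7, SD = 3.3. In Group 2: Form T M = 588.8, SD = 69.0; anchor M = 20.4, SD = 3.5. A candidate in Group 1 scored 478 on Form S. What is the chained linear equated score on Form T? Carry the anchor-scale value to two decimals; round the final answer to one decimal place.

467.6

Form S → anchor (Group 1): v = (3.3/58.5)(478 − 592.3) + 20.7 = 14.25
anchor → Form T (Group 2): y = (69.0/3.5)(14.25 − 20.4) + 588.8 = 467.6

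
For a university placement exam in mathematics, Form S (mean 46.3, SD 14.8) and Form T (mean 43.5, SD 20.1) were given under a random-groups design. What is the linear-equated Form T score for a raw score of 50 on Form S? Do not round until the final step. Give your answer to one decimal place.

Linear equating: y = (SD_Y/SD_X)(x − M_X) + M_Y
y = (20.1/14.8)(50 − 46.3) + 43.5
y = 1.358108 × 3.7 + 43.5 = 5.0250 + 43.5 = 48.5

48.5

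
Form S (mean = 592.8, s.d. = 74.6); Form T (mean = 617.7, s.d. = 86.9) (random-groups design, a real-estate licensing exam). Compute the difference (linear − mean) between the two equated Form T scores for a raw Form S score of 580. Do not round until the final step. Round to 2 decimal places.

Mean-equated: 580 + (617.7 − 592.8) = 604.90
Linear-equated: (86.9/74.6)(580 − 592.8) + 617.7 = 602.790
Difference = 602.790 − 604.90 = -2.11

-2.11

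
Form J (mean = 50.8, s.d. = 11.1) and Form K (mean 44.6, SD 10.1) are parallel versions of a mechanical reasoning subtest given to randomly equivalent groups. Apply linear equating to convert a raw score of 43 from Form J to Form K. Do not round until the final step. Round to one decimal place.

Linear equating: y = (SD_Y/SD_X)(x − M_X) + M_Y
y = (10.1/11.1)(43 − 50.8) + 44.6
y = 0.909910 × -7.8 + 44.6 = -7.0973 + 44.6 = 37.5

37.5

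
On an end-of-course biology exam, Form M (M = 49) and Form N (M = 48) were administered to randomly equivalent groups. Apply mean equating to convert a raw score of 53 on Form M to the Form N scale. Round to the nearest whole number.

52

Mean equating: y = x + (M_Y − M_X) = 53 + (48 − 49) = 52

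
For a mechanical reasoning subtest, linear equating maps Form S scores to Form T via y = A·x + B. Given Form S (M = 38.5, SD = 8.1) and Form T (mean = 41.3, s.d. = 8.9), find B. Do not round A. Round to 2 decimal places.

A = SD_Y / SD_X = 8.9 / 8.1 = 1.098765
B = M_Y − A·M_X = 41.3 − 1.098765 × 38.5 = -1.00

-1.00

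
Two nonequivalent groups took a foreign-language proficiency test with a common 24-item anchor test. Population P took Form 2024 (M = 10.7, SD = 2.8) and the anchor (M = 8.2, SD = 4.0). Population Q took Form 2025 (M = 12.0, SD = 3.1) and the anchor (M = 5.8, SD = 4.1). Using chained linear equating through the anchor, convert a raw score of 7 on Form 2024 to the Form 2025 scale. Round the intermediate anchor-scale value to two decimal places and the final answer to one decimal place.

9.8

Form 2024 → anchor (Population P): v = (4.0/2.8)(7 − 10.7) + 8.2 = 2.91
anchor → Form 2025 (Population Q): y = (3.1/4.1)(2.91 − 5.8) + 12.0 = 9.8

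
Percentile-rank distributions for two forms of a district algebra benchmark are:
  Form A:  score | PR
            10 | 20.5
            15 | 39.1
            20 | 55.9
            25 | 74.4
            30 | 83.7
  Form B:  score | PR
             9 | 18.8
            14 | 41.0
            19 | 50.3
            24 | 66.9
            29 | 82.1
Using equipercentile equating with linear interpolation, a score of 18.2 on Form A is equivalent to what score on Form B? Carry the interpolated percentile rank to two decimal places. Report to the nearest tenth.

18.8

PR of 18.2 on Form A: 39.1 + (18.2 − 15)/(20 − 15) × (55.9 − 39.1) = 49.85
On Form B, PR 49.85 falls between score 14 (PR 41.0) and 19 (PR 50.3).
Interpolate: 14 + (49.85 − 41.0)/(50.3 − 41.0) × (19 − 14) = 18.8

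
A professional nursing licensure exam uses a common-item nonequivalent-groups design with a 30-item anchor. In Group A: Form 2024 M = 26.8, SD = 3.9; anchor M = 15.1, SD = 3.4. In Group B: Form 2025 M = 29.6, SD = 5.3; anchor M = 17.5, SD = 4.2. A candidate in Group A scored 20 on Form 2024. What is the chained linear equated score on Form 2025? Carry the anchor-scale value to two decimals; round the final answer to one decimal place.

Form 2024 → anchor (Group A): v = (3.4/3.9)(20 − 26.8) + 15.1 = 9.17
anchor → Form 2025 (Group B): y = (5.3/4.2)(9.17 − 17.5) + 29.6 = 19.1

19.1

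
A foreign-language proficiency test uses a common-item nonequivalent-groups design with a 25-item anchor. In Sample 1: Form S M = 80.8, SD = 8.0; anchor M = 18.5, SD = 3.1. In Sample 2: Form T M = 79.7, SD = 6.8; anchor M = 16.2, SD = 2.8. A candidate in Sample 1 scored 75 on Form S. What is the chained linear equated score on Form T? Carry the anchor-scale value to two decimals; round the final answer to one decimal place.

Form S → anchor (Sample 1): v = (3.1/8.0)(75 − 80.8) + 18.5 = 16.25
anchor → Form T (Sample 2): y = (6.8/2.8)(16.25 − 16.2) + 79.7 = 79.8

79.8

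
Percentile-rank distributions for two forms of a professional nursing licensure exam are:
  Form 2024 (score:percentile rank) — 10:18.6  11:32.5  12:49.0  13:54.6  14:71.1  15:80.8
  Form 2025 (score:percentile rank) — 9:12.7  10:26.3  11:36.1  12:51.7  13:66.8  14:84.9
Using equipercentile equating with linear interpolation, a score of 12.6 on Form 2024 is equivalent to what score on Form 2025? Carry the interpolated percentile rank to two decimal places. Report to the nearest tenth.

PR of 12.6 on Form 2024: 49.0 + (12.6 − 12)/(13 − 12) × (54.6 − 49.0) = 52.36
On Form 2025, PR 52.36 falls between score 12 (PR 51.7) and 13 (PR 66.8).
Interpolate: 12 + (52.36 − 51.7)/(66.8 − 51.7) × (13 − 12) = 12.0

12.0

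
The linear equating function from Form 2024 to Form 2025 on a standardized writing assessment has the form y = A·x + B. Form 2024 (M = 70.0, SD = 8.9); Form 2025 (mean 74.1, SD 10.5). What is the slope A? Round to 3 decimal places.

A = SD_Y / SD_X = 10.5 / 8.9 = 1.180

1.180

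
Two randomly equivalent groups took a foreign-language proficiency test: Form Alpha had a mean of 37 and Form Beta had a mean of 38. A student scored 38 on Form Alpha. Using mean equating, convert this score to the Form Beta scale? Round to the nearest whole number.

39

Mean equating: y = x + (M_Y − M_X) = 38 + (38 − 37) = 39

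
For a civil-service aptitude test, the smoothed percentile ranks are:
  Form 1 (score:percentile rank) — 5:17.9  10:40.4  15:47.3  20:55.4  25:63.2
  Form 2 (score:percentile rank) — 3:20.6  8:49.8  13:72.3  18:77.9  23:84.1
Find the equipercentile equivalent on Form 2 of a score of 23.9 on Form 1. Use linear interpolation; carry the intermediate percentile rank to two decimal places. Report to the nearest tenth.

PR of 23.9 on Form 1: 55.4 + (23.9 − 20)/(25 − 20) × (63.2 − 55.4) = 61.48
On Form 2, PR 61.48 falls between score 8 (PR 49.8) and 13 (PR 72.3).
Interpolate: 8 + (61.48 − 49.8)/(72.3 − 49.8) × (13 − 8) = 10.6

10.6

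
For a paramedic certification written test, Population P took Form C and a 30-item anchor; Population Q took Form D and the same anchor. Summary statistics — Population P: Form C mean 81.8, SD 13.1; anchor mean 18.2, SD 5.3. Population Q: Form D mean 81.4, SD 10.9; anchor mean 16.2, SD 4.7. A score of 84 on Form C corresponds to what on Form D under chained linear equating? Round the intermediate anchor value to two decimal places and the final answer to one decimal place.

Form C → anchor (Population P): v = (5.3/13.1)(84 − 81.8) + 18.2 = 19.09
anchor → Form D (Population Q): y = (10.9/4.7)(19.09 − 16.2) + 81.4 = 88.1

88.1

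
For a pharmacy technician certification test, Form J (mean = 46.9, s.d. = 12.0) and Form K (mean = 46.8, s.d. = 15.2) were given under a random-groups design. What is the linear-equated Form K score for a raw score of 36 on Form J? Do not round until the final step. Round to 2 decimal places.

Linear equating: y = (SD_Y/SD_X)(x − M_X) + M_Y
y = (15.2/12.0)(36 − 46.9) + 46.8
y = 1.266667 × -10.9 + 46.8 = -13.8067 + 46.8 = 32.99

32.99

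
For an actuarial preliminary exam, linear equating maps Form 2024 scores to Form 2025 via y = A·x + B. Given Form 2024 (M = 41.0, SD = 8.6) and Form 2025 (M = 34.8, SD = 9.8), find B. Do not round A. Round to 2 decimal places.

A = SD_Y / SD_X = 9.8 / 8.6 = 1.139535
B = M_Y − A·M_X = 34.8 − 1.139535 × 41.0 = -11.92

-11.92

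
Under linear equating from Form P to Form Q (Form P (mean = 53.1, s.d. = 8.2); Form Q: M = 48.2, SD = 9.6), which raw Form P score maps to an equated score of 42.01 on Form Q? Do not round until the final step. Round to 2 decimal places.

Invert y = (SD_Y/SD_X)(x − M_X) + M_Y:
x = (SD_X/SD_Y)(y − M_Y) + M_X = (8.2/9.6)(42.01 − 48.2) + 53.1
x = 0.854167 × -6.190 + 53.1 = 47.81

47.81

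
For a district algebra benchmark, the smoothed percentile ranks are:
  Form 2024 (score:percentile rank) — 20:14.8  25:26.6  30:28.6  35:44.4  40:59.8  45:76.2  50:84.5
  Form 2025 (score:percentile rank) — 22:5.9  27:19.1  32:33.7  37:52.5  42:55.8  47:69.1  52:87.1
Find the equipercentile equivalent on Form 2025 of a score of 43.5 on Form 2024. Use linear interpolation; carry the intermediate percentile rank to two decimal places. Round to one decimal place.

47.6

PR of 43.5 on Form 2024: 59.8 + (43.5 − 40)/(45 − 40) × (76.2 − 59.8) = 71.28
On Form 2025, PR 71.28 falls between score 47 (PR 69.1) and 52 (PR 87.1).
Interpolate: 47 + (71.28 − 69.1)/(87.1 − 69.1) × (52 − 47) = 47.6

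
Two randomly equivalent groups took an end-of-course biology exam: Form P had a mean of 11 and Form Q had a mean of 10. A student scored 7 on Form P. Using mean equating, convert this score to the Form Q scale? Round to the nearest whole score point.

6

Mean equating: y = x + (M_Y − M_X) = 7 + (10 − 11) = 6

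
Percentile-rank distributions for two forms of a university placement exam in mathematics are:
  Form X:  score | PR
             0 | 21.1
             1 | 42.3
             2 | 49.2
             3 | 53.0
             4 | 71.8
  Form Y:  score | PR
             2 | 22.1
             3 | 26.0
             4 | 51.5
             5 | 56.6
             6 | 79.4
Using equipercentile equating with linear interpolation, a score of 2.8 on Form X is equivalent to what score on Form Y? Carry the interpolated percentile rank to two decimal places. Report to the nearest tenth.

4.1

PR of 2.8 on Form X: 49.2 + (2.8 − 2)/(3 − 2) × (53.0 − 49.2) = 52.24
On Form Y, PR 52.24 falls between score 4 (PR 51.5) and 5 (PR 56.6).
Interpolate: 4 + (52.24 − 51.5)/(56.6 − 51.5) × (5 − 4) = 4.1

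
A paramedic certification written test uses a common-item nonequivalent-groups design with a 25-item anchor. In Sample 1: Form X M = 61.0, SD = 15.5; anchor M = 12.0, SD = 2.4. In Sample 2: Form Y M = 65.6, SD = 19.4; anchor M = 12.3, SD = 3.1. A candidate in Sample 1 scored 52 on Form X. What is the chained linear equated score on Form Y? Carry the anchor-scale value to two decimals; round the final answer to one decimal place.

Form X → anchor (Sample 1): v = (2.4/15.5)(52 − 61.0) + 12.0 = 10.61
anchor → Form Y (Sample 2): y = (19.4/3.1)(10.61 − 12.3) + 65.6 = 55.0

55.0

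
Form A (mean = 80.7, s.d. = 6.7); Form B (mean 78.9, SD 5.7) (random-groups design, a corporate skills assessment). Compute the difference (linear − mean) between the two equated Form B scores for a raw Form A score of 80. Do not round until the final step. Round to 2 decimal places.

0.10

Mean-equated: 80 + (78.9 − 80.7) = 78.20
Linear-equated: (5.7/6.7)(80 − 80.7) + 78.9 = 78.304
Difference = 78.304 − 78.20 = 0.10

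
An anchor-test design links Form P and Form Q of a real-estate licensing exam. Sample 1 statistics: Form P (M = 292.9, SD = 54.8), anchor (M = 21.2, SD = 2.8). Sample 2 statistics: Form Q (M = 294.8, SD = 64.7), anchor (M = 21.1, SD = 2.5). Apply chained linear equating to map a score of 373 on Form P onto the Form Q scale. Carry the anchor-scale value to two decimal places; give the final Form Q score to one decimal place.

Form P → anchor (Sample 1): v = (2.8/54.8)(373 − 292.9) + 21.2 = 25.29
anchor → Form Q (Sample 2): y = (64.7/2.5)(25.29 − 21.1) + 294.8 = 403.2

403.2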